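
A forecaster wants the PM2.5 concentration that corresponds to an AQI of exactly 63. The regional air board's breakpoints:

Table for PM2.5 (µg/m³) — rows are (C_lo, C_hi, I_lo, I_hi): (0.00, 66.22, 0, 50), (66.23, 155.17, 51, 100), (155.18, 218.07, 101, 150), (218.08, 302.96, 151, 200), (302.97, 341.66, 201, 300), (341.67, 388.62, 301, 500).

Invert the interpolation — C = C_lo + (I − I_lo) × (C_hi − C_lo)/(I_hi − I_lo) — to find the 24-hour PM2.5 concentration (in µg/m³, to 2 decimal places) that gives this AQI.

AQI 63 lies in the 51–100 band, which corresponds to 66.23–155.17 µg/m³.
C = 66.23 + (63−51)×(155.17−66.23)/(100−51) = 66.23 + 12×88.94/49 ≈ 88.0112 µg/m³ → 88.01 µg/m³ to 2 dp.

88.01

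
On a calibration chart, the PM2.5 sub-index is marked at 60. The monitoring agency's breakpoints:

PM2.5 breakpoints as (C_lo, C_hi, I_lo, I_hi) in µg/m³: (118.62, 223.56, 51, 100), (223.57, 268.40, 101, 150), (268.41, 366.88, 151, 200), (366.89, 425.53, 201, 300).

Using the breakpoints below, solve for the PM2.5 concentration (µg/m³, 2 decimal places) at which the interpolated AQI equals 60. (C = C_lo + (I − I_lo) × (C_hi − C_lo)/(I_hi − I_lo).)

AQI 60 lies in the 51–100 band, which corresponds to 118.62–223.56 µg/m³.
C = 118.62 + (60−51)×(223.56−118.62)/(100−51) = 118.62 + 9×104.94/49 ≈ 137.8947 µg/m³ → 137.89 µg/m³ to 2 dp.

137.89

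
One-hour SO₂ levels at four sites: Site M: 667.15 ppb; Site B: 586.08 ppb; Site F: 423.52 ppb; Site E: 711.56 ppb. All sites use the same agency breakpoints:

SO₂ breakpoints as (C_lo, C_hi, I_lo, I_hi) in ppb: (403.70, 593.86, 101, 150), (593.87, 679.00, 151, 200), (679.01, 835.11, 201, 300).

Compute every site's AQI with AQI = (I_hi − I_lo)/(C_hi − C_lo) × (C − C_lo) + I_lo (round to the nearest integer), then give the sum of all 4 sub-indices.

Site M 667.15: bracket 593.87–679.00 → index 151–200; slope 49/85.13, offset 73.28.
AQI = 151 + 49/85.13·73.28 ≈ 193.18 ⇒ 193.
Site B: row 403.70–593.86 (AQI 101–150). (150−101)·(586.08−403.70)/(593.86−403.70) + 101 = 49·182.38/190.16 + 101 ≈ 148.00 → 148.
Site F: row 403.70–593.86 (AQI 101–150). (150−101)·(423.52−403.70)/(593.86−403.70) + 101 = 49·19.82/190.16 + 101 ≈ 106.11 → 106.
Site E: row 679.01–835.11 (AQI 201–300). (300−201)·(711.56−679.01)/(835.11−679.01) + 201 = 99·32.55/156.10 + 201 ≈ 221.64 → 222.
AQIs: Site M=193, Site B=148, Site F=106, Site E=222. Sum = 193 + 148 + 106 + 222 = 669.

669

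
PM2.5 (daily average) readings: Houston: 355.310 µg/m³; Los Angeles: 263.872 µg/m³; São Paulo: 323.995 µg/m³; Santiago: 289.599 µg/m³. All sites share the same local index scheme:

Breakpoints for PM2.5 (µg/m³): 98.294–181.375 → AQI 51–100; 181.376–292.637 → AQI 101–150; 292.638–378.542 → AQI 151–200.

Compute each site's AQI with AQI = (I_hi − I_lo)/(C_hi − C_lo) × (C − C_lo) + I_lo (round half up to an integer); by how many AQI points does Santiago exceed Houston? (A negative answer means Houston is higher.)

Houston: 355.310 lies in 292.638–378.542, so I_lo=151, I_hi=200, C_lo=292.638, C_hi=378.542.
(200−151)/(378.542−292.638) × (355.310−292.638) + 151 = 49/85.904 × 62.672 + 151 ≈ 186.75 → 187.
Los Angeles 263.872: bracket 181.376–292.637 → index 101–150; slope 49/111.261, offset 82.496.
AQI = 101 + 49/111.261·82.496 ≈ 137.33 ⇒ 137.
São Paulo: row 292.638–378.542 (AQI 151–200). (200−151)·(323.995−292.638)/(378.542−292.638) + 151 = 49·31.357/85.904 + 151 ≈ 168.89 → 169.
Santiago 289.599: bracket 181.376–292.637 → index 101–150; slope 49/111.261, offset 108.223.
AQI = 101 + 49/111.261·108.223 ≈ 148.66 ⇒ 149.
AQIs: Houston=187, Los Angeles=137, São Paulo=169, Santiago=149. Santiago (149) − Houston (187) = -38.

-38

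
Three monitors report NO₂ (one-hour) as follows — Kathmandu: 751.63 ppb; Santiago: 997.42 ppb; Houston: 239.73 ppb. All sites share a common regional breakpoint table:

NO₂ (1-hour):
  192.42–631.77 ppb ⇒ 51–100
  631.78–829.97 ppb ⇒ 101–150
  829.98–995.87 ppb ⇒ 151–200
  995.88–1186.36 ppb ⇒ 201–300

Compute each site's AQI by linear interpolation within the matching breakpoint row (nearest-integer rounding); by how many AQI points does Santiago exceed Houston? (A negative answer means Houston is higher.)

Kathmandu 751.63: bracket 631.78–829.97 → index 101–150; slope 49/198.19, offset 119.85.
AQI = 101 + 49/198.19·119.85 ≈ 130.63 ⇒ 131.
Santiago 997.42: bracket 995.88–1186.36 → index 201–300; slope 99/190.48, offset 1.54.
AQI = 201 + 99/190.48·1.54 ≈ 201.80 ⇒ 202.
Houston: 239.73 ∈ [192.42, 631.77] ↔ index [51, 100].
51 + (239.73−192.42)·(100−51)/(631.77−192.42) = 51 + 47.31·49/439.35 ≈ 56.28, so AQI = 56.
AQIs: Kathmandu=131, Santiago=202, Houston=56. Santiago (202) − Houston (56) = 146.

146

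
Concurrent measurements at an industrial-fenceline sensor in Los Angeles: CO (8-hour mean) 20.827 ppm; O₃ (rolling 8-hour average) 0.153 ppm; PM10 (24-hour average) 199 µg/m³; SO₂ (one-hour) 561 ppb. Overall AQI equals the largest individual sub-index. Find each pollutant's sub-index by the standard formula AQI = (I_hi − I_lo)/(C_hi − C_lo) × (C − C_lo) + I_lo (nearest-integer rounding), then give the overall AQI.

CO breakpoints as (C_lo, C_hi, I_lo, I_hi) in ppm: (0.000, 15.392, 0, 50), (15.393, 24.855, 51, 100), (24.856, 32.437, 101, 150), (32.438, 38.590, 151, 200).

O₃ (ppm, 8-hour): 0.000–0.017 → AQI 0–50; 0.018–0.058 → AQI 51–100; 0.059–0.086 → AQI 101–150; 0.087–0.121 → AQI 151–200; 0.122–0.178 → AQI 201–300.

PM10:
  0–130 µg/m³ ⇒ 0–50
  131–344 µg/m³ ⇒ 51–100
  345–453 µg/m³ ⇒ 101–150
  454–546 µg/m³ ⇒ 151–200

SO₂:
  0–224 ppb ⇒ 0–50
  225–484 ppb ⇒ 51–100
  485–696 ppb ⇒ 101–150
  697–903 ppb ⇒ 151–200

CO 20.827: bracket 15.393–24.855 → index 51–100; slope 49/9.462, offset 5.434.
AQI = 51 + 49/9.462·5.434 ≈ 79.14 ⇒ 79.
O₃: 0.153 lies in 0.122–0.178, so I_lo=201, I_hi=300, C_lo=0.122, C_hi=0.178.
(300−201)/(0.178−0.122) × (0.153−0.122) + 201 = 99/0.056 × 0.031 + 201 ≈ 255.80 → 256.
PM10: 199 ∈ [131, 344] ↔ index [51, 100].
51 + (199−131)·(100−51)/(344−131) = 51 + 68·49/213 ≈ 66.64, so AQI = 67.
SO₂: row 485–696 (AQI 101–150). (150−101)·(561−485)/(696−485) + 101 = 49·76/211 + 101 ≈ 118.65 → 119.
Sub-indices: CO→79, O₃→256, PM10→67, SO₂→119. Overall AQI = max = 256; dominant pollutant is O₃.

256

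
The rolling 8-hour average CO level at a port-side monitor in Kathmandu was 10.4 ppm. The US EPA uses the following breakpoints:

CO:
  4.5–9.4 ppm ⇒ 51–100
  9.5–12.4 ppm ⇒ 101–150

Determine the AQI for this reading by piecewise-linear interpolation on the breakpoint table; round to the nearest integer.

CO: 10.4 lies in 9.5–12.4, so I_lo=101, I_hi=150, C_lo=9.5, C_hi=12.4.
(150−101)/(12.4−9.5) × (10.4−9.5) + 101 = 49/2.9 × 0.9 + 101 ≈ 116.21 → 116.

116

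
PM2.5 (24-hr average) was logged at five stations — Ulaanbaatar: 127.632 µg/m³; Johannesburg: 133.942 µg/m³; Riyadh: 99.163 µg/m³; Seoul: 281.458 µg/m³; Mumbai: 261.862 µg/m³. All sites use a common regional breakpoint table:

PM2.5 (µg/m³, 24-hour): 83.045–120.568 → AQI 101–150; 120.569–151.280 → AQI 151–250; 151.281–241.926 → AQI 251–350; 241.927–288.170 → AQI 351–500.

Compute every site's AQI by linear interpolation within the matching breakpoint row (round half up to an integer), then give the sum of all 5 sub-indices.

Ulaanbaatar 127.632: bracket 120.569–151.280 → index 151–250; slope 99/30.711, offset 7.063.
AQI = 151 + 99/30.711·7.063 ≈ 173.77 ⇒ 174.
Johannesburg: 133.942 ∈ [120.569, 151.280] ↔ index [151, 250].
151 + (133.942−120.569)·(250−151)/(151.280−120.569) = 151 + 13.373·99/30.711 ≈ 194.11, so AQI = 194.
Riyadh: 99.163 lies in 83.045–120.568, so I_lo=101, I_hi=150, C_lo=83.045, C_hi=120.568.
(150−101)/(120.568−83.045) × (99.163−83.045) + 101 = 49/37.523 × 16.118 + 101 ≈ 122.05 → 122.
Seoul: 281.458 ∈ [241.927, 288.170] ↔ index [351, 500].
351 + (281.458−241.927)·(500−351)/(288.170−241.927) = 351 + 39.531·149/46.243 ≈ 478.37, so AQI = 478.
Mumbai 261.862: bracket 241.927–288.170 → index 351–500; slope 149/46.243, offset 19.935.
AQI = 351 + 149/46.243·19.935 ≈ 415.23 ⇒ 415.
AQIs: Ulaanbaatar=174, Johannesburg=194, Riyadh=122, Seoul=478, Mumbai=415. Sum = 174 + 194 + 122 + 478 + 415 = 1383.

1383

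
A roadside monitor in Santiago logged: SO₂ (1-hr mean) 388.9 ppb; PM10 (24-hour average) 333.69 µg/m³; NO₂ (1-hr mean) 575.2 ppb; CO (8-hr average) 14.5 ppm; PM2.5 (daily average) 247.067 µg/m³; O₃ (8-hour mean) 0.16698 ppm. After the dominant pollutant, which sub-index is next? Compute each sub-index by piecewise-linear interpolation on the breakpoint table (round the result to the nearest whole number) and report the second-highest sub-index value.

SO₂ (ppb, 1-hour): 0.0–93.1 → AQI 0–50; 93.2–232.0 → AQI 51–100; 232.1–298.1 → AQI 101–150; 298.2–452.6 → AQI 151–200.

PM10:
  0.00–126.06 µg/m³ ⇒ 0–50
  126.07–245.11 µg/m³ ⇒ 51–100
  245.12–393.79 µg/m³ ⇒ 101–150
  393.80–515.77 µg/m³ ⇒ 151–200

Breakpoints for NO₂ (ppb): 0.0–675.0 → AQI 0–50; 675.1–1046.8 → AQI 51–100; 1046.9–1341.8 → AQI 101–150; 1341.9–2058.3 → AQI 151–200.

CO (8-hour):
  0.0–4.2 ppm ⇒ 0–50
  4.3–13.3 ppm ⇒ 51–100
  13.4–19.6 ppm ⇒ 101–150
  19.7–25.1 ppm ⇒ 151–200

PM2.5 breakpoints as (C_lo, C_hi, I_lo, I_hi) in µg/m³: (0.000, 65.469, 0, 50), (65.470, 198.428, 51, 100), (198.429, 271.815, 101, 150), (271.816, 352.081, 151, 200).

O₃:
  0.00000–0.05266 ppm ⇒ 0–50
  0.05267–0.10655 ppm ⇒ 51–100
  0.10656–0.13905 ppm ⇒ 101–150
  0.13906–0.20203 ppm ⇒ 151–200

SO₂: 388.9 lies in 298.2–452.6, so I_lo=151, I_hi=200, C_lo=298.2, C_hi=452.6.
(200−151)/(452.6−298.2) × (388.9−298.2) + 151 = 49/154.4 × 90.7 + 151 ≈ 179.78 → 180.
PM10: 333.69 ∈ [245.12, 393.79] ↔ index [101, 150].
101 + (333.69−245.12)·(150−101)/(393.79−245.12) = 101 + 88.57·49/148.67 ≈ 130.19, so AQI = 130.
NO₂: row 0.0–675.0 (AQI 0–50). (50−0)·(575.2−0.0)/(675.0−0.0) + 0 = 50·575.2/675.0 + 0 ≈ 42.61 → 43.
CO: 14.5 lies in 13.4–19.6, so I_lo=101, I_hi=150, C_lo=13.4, C_hi=19.6.
(150−101)/(19.6−13.4) × (14.5−13.4) + 101 = 49/6.2 × 1.1 + 101 ≈ 109.69 → 110.
PM2.5: 247.067 ∈ [198.429, 271.815] ↔ index [101, 150].
101 + (247.067−198.429)·(150−101)/(271.815−198.429) = 101 + 48.638·49/73.386 ≈ 133.48, so AQI = 133.
O₃ 0.16698: bracket 0.13906–0.20203 → index 151–200; slope 49/0.06297, offset 0.02792.
AQI = 151 + 49/0.06297·0.02792 ≈ 172.73 ⇒ 173.
Sub-indices: SO₂→180, PM10→130, NO₂→43, CO→110, PM2.5→133, O₃→173. Ranked high→low: 180, 173, 133, 130, 110, 43. Second-highest sub-index = 173.

173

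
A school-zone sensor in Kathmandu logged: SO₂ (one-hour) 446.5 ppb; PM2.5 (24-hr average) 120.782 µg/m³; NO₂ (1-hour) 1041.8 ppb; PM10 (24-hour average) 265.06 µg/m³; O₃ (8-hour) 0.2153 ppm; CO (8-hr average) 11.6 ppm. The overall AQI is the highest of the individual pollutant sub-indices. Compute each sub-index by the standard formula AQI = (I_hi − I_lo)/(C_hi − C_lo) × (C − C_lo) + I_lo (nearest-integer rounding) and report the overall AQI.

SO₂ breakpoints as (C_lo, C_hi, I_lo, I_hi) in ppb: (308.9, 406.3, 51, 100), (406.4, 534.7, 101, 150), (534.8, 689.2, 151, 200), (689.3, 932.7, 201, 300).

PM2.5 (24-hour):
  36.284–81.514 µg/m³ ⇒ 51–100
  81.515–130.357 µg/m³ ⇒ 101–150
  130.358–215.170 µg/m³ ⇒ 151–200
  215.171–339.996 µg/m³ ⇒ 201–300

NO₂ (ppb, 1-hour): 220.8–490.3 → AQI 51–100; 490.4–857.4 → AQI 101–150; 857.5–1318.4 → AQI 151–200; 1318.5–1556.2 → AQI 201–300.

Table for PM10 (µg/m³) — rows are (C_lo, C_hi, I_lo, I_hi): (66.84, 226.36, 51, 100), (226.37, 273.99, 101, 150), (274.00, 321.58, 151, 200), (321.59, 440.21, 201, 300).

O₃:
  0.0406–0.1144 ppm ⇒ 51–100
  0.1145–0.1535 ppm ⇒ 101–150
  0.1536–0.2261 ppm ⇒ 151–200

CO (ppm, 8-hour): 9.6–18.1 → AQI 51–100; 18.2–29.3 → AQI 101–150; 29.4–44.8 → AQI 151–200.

193

SO₂: 446.5 ∈ [406.4, 534.7] ↔ index [101, 150].
101 + (446.5−406.4)·(150−101)/(534.7−406.4) = 101 + 40.1·49/128.3 ≈ 116.31, so AQI = 116.
PM2.5: 120.782 ∈ [81.515, 130.357] ↔ index [101, 150].
101 + (120.782−81.515)·(150−101)/(130.357−81.515) = 101 + 39.267·49/48.842 ≈ 140.39, so AQI = 140.
NO₂ 1041.8: bracket 857.5–1318.4 → index 151–200; slope 49/460.9, offset 184.3.
AQI = 151 + 49/460.9·184.3 ≈ 170.59 ⇒ 171.
PM10: 265.06 ∈ [226.37, 273.99] ↔ index [101, 150].
101 + (265.06−226.37)·(150−101)/(273.99−226.37) = 101 + 38.69·49/47.62 ≈ 140.81, so AQI = 141.
O₃: 0.2153 lies in 0.1536–0.2261, so I_lo=151, I_hi=200, C_lo=0.1536, C_hi=0.2261.
(200−151)/(0.2261−0.1536) × (0.2153−0.1536) + 151 = 49/0.0725 × 0.0617 + 151 ≈ 192.70 → 193.
CO: row 9.6–18.1 (AQI 51–100). (100−51)·(11.6−9.6)/(18.1−9.6) + 51 = 49·2.0/8.5 + 51 ≈ 62.53 → 63.
Sub-indices: SO₂→116, PM2.5→140, NO₂→171, PM10→141, O₃→193, CO→63. Overall AQI = max = 193; dominant pollutant is O₃.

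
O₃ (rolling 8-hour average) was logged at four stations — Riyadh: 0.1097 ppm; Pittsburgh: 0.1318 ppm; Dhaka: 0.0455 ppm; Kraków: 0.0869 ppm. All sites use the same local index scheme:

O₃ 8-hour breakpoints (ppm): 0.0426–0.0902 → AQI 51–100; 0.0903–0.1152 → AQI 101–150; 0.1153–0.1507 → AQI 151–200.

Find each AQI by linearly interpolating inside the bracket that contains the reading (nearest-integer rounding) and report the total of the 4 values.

464

Riyadh: row 0.0903–0.1152 (AQI 101–150). (150−101)·(0.1097−0.0903)/(0.1152−0.0903) + 101 = 49·0.0194/0.0249 + 101 ≈ 139.18 → 139.
Pittsburgh: 0.1318 lies in 0.1153–0.1507, so I_lo=151, I_hi=200, C_lo=0.1153, C_hi=0.1507.
(200−151)/(0.1507−0.1153) × (0.1318−0.1153) + 151 = 49/0.0354 × 0.0165 + 151 ≈ 173.84 → 174.
Dhaka: 0.0455 ∈ [0.0426, 0.0902] ↔ index [51, 100].
51 + (0.0455−0.0426)·(100−51)/(0.0902−0.0426) = 51 + 0.0029·49/0.0476 ≈ 53.99, so AQI = 54.
Kraków 0.0869: bracket 0.0426–0.0902 → index 51–100; slope 49/0.0476, offset 0.0443.
AQI = 51 + 49/0.0476·0.0443 ≈ 96.60 ⇒ 97.
AQIs: Riyadh=139, Pittsburgh=174, Dhaka=54, Kraków=97. Sum = 139 + 174 + 54 + 97 = 464.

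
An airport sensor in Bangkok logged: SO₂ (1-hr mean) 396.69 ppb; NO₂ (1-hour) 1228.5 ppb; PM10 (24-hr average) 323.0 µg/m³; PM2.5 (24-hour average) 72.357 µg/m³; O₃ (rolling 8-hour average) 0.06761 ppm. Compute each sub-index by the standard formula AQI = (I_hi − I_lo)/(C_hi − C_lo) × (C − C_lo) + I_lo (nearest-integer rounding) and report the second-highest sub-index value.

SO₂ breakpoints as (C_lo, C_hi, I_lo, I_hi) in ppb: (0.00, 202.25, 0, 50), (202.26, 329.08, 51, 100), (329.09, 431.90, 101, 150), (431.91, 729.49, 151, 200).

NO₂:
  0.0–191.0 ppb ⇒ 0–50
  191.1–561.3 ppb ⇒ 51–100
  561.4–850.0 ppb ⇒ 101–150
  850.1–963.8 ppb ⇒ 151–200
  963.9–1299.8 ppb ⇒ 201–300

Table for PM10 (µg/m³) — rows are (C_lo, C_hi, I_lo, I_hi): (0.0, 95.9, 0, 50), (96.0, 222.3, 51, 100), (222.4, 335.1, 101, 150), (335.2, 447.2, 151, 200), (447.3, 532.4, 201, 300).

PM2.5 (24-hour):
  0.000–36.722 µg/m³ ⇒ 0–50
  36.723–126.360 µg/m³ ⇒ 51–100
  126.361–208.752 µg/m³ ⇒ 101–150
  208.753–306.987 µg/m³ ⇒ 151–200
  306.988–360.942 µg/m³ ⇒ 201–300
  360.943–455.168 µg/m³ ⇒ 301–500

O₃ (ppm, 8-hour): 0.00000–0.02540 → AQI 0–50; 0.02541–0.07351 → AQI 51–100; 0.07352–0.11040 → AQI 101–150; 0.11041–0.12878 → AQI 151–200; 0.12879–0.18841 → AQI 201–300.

145

SO₂: 396.69 lies in 329.09–431.90, so I_lo=101, I_hi=150, C_lo=329.09, C_hi=431.90.
(150−101)/(431.90−329.09) × (396.69−329.09) + 101 = 49/102.81 × 67.60 + 101 ≈ 133.22 → 133.
NO₂ 1228.5: bracket 963.9–1299.8 → index 201–300; slope 99/335.9, offset 264.6.
AQI = 201 + 99/335.9·264.6 ≈ 278.99 ⇒ 279.
PM10: 323.0 lies in 222.4–335.1, so I_lo=101, I_hi=150, C_lo=222.4, C_hi=335.1.
(150−101)/(335.1−222.4) × (323.0−222.4) + 101 = 49/112.7 × 100.6 + 101 ≈ 144.74 → 145.
PM2.5 72.357: bracket 36.723–126.360 → index 51–100; slope 49/89.637, offset 35.634.
AQI = 51 + 49/89.637·35.634 ≈ 70.48 ⇒ 70.
O₃: 0.06761 ∈ [0.02541, 0.07351] ↔ index [51, 100].
51 + (0.06761−0.02541)·(100−51)/(0.07351−0.02541) = 51 + 0.04220·49/0.04810 ≈ 93.99, so AQI = 94.
Sub-indices: SO₂→133, NO₂→279, PM10→145, PM2.5→70, O₃→94. Ranked high→low: 279, 145, 133, 94, 70. Second-highest sub-index = 145.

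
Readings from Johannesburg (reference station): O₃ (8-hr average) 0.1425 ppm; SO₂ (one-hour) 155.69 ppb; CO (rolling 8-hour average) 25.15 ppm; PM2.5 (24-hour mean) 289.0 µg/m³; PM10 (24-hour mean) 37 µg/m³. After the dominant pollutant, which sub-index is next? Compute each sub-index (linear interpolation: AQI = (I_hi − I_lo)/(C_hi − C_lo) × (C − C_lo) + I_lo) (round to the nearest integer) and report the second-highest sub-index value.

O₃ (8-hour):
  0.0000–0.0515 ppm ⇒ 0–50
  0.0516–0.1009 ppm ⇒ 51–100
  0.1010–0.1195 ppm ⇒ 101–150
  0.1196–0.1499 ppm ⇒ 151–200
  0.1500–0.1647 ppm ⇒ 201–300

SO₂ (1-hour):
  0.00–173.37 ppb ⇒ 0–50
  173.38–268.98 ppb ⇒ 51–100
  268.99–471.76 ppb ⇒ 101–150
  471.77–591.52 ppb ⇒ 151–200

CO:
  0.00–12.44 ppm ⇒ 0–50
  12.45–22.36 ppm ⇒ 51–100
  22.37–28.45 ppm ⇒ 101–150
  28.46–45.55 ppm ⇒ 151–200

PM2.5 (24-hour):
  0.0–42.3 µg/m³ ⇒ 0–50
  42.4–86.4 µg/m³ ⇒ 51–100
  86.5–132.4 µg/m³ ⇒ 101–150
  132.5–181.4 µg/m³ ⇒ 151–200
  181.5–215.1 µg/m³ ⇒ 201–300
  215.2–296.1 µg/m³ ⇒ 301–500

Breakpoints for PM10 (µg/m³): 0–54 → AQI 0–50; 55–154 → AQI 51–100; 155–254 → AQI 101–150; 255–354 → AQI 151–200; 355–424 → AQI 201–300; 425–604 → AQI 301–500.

O₃: 0.1425 lies in 0.1196–0.1499, so I_lo=151, I_hi=200, C_lo=0.1196, C_hi=0.1499.
(200−151)/(0.1499−0.1196) × (0.1425−0.1196) + 151 = 49/0.0303 × 0.0229 + 151 ≈ 188.03 → 188.
SO₂: row 0.00–173.37 (AQI 0–50). (50−0)·(155.69−0.00)/(173.37−0.00) + 0 = 50·155.69/173.37 + 0 ≈ 44.90 → 45.
CO: 25.15 ∈ [22.37, 28.45] ↔ index [101, 150].
101 + (25.15−22.37)·(150−101)/(28.45−22.37) = 101 + 2.78·49/6.08 ≈ 123.40, so AQI = 123.
PM2.5: row 215.2–296.1 (AQI 301–500). (500−301)·(289.0−215.2)/(296.1−215.2) + 301 = 199·73.8/80.9 + 301 ≈ 482.54 → 483.
PM10: 37 ∈ [0, 54] ↔ index [0, 50].
0 + (37−0)·(50−0)/(54−0) = 0 + 37·50/54 ≈ 34.26, so AQI = 34.
Sub-indices: O₃→188, SO₂→45, CO→123, PM2.5→483, PM10→34. Ranked high→low: 483, 188, 123, 45, 34. Second-highest sub-index = 188.

188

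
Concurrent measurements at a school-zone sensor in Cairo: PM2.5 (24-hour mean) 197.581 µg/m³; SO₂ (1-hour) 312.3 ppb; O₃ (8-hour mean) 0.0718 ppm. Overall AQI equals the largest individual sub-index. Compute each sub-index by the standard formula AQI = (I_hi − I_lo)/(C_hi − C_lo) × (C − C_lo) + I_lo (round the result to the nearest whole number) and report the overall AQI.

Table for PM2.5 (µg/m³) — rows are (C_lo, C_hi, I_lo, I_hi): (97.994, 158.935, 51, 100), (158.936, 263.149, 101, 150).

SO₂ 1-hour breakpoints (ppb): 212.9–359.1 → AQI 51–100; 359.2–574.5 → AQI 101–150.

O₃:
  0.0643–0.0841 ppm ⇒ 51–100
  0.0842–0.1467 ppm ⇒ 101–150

119

PM2.5: 197.581 lies in 158.936–263.149, so I_lo=101, I_hi=150, C_lo=158.936, C_hi=263.149.
(150−101)/(263.149−158.936) × (197.581−158.936) + 101 = 49/104.213 × 38.645 + 101 ≈ 119.17 → 119.
SO₂: 312.3 ∈ [212.9, 359.1] ↔ index [51, 100].
51 + (312.3−212.9)·(100−51)/(359.1−212.9) = 51 + 99.4·49/146.2 ≈ 84.31, so AQI = 84.
O₃ 0.0718: bracket 0.0643–0.0841 → index 51–100; slope 49/0.0198, offset 0.0075.
AQI = 51 + 49/0.0198·0.0075 ≈ 69.56 ⇒ 70.
Sub-indices: PM2.5→119, SO₂→84, O₃→70. Overall AQI = max = 119; dominant pollutant is PM2.5.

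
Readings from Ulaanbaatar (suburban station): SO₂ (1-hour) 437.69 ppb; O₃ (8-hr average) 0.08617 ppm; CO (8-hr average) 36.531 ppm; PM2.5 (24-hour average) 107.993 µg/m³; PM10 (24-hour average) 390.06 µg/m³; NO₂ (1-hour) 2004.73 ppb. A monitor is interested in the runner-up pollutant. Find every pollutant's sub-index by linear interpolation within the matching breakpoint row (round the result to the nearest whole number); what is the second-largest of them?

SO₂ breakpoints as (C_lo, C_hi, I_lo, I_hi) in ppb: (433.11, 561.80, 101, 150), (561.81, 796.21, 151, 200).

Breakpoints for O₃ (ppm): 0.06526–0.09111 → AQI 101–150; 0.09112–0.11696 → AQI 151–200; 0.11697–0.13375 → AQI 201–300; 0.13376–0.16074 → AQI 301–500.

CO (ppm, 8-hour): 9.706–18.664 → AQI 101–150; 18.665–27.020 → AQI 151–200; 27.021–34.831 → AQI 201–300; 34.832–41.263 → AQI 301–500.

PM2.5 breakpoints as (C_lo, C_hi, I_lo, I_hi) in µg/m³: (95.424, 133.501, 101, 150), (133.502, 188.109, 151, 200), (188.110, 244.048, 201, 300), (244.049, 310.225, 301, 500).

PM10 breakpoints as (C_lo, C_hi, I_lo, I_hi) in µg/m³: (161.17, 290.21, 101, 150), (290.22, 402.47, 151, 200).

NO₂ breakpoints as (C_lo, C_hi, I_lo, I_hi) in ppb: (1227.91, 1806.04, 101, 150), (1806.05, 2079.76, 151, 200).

SO₂: row 433.11–561.80 (AQI 101–150). (150−101)·(437.69−433.11)/(561.80−433.11) + 101 = 49·4.58/128.69 + 101 ≈ 102.74 → 103.
O₃: row 0.06526–0.09111 (AQI 101–150). (150−101)·(0.08617−0.06526)/(0.09111−0.06526) + 101 = 49·0.02091/0.02585 + 101 ≈ 140.64 → 141.
CO: 36.531 ∈ [34.832, 41.263] ↔ index [301, 500].
301 + (36.531−34.832)·(500−301)/(41.263−34.832) = 301 + 1.699·199/6.431 ≈ 353.57, so AQI = 354.
PM2.5: row 95.424–133.501 (AQI 101–150). (150−101)·(107.993−95.424)/(133.501−95.424) + 101 = 49·12.569/38.077 + 101 ≈ 117.17 → 117.
PM10: 390.06 ∈ [290.22, 402.47] ↔ index [151, 200].
151 + (390.06−290.22)·(200−151)/(402.47−290.22) = 151 + 99.84·49/112.25 ≈ 194.58, so AQI = 195.
NO₂: 2004.73 lies in 1806.05–2079.76, so I_lo=151, I_hi=200, C_lo=1806.05, C_hi=2079.76.
(200−151)/(2079.76−1806.05) × (2004.73−1806.05) + 151 = 49/273.71 × 198.68 + 151 ≈ 186.57 → 187.
Sub-indices: SO₂→103, O₃→141, CO→354, PM2.5→117, PM10→195, NO₂→187. Ranked high→low: 354, 195, 187, 141, 117, 103. Second-highest sub-index = 195.

195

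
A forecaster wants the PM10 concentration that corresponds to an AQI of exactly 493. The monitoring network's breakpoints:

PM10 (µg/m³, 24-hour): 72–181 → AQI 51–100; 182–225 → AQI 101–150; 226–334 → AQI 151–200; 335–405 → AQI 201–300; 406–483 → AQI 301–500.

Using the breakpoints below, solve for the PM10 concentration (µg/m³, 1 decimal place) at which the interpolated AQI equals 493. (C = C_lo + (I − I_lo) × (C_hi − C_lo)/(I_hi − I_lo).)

AQI 493 lies in the 301–500 band, which corresponds to 406–483 µg/m³.
C = 406 + (493−301)×(483−406)/(500−301) = 406 + 192×77/199 ≈ 480.291 µg/m³ → 480.3 µg/m³ to 1 dp.

480.3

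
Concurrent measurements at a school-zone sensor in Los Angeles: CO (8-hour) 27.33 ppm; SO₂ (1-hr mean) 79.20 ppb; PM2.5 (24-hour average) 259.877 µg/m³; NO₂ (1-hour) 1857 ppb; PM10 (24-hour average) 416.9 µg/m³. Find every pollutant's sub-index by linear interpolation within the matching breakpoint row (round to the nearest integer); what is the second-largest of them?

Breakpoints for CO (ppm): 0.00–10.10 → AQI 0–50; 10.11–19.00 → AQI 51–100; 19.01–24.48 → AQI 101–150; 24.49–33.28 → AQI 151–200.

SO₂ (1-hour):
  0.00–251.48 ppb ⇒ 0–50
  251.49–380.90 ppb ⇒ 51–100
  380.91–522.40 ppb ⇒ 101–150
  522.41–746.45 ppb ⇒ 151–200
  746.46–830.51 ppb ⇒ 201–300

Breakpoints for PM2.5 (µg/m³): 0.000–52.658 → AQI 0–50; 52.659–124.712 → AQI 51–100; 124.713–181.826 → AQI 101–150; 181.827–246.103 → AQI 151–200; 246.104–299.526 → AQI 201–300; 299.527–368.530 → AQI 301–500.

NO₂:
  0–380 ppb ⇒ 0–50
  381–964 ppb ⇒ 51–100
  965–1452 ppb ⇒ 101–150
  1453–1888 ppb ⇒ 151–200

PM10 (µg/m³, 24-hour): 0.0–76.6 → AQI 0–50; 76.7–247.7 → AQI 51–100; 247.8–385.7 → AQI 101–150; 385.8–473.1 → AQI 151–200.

197

CO: 27.33 lies in 24.49–33.28, so I_lo=151, I_hi=200, C_lo=24.49, C_hi=33.28.
(200−151)/(33.28−24.49) × (27.33−24.49) + 151 = 49/8.79 × 2.84 + 151 ≈ 166.83 → 167.
SO₂: 79.20 lies in 0.00–251.48, so I_lo=0, I_hi=50, C_lo=0.00, C_hi=251.48.
(50−0)/(251.48−0.00) × (79.20−0.00) + 0 = 50/251.48 × 79.20 + 0 ≈ 15.75 → 16.
PM2.5: row 246.104–299.526 (AQI 201–300). (300−201)·(259.877−246.104)/(299.526−246.104) + 201 = 99·13.773/53.422 + 201 ≈ 226.52 → 227.
NO₂: 1857 lies in 1453–1888, so I_lo=151, I_hi=200, C_lo=1453, C_hi=1888.
(200−151)/(1888−1453) × (1857−1453) + 151 = 49/435 × 404 + 151 ≈ 196.51 → 197.
PM10: 416.9 ∈ [385.8, 473.1] ↔ index [151, 200].
151 + (416.9−385.8)·(200−151)/(473.1−385.8) = 151 + 31.1·49/87.3 ≈ 168.46, so AQI = 168.
Sub-indices: CO→167, SO₂→16, PM2.5→227, NO₂→197, PM10→168. Ranked high→low: 227, 197, 168, 167, 16. Second-highest sub-index = 197.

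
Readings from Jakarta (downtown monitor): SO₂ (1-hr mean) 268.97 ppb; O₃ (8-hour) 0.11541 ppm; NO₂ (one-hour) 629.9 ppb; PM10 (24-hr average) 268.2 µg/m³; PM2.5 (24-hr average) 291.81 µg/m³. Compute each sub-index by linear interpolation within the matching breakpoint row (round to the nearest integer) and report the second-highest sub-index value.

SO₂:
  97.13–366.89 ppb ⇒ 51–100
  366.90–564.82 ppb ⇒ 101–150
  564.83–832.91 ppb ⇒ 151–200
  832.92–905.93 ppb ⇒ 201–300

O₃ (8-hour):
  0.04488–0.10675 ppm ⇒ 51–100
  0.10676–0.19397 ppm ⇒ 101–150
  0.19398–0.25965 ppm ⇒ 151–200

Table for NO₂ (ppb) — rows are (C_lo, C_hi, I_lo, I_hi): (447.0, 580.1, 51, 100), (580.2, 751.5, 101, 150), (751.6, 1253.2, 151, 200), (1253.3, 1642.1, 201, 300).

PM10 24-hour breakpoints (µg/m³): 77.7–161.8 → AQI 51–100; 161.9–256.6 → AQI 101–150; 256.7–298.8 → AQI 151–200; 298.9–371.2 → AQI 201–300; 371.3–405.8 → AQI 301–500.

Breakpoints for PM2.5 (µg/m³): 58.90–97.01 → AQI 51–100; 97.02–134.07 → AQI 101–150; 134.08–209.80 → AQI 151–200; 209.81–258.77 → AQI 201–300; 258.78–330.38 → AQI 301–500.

164

SO₂: 268.97 ∈ [97.13, 366.89] ↔ index [51, 100].
51 + (268.97−97.13)·(100−51)/(366.89−97.13) = 51 + 171.84·49/269.76 ≈ 82.21, so AQI = 82.
O₃: 0.11541 lies in 0.10676–0.19397, so I_lo=101, I_hi=150, C_lo=0.10676, C_hi=0.19397.
(150−101)/(0.19397−0.10676) × (0.11541−0.10676) + 101 = 49/0.08721 × 0.00865 + 101 ≈ 105.86 → 106.
NO₂: 629.9 lies in 580.2–751.5, so I_lo=101, I_hi=150, C_lo=580.2, C_hi=751.5.
(150−101)/(751.5−580.2) × (629.9−580.2) + 101 = 49/171.3 × 49.7 + 101 ≈ 115.22 → 115.
PM10: 268.2 lies in 256.7–298.8, so I_lo=151, I_hi=200, C_lo=256.7, C_hi=298.8.
(200−151)/(298.8−256.7) × (268.2−256.7) + 151 = 49/42.1 × 11.5 + 151 ≈ 164.38 → 164.
PM2.5: 291.81 ∈ [258.78, 330.38] ↔ index [301, 500].
301 + (291.81−258.78)·(500−301)/(330.38−258.78) = 301 + 33.03·199/71.60 ≈ 392.80, so AQI = 393.
Sub-indices: SO₂→82, O₃→106, NO₂→115, PM10→164, PM2.5→393. Ranked high→low: 393, 164, 115, 106, 82. Second-highest sub-index = 164.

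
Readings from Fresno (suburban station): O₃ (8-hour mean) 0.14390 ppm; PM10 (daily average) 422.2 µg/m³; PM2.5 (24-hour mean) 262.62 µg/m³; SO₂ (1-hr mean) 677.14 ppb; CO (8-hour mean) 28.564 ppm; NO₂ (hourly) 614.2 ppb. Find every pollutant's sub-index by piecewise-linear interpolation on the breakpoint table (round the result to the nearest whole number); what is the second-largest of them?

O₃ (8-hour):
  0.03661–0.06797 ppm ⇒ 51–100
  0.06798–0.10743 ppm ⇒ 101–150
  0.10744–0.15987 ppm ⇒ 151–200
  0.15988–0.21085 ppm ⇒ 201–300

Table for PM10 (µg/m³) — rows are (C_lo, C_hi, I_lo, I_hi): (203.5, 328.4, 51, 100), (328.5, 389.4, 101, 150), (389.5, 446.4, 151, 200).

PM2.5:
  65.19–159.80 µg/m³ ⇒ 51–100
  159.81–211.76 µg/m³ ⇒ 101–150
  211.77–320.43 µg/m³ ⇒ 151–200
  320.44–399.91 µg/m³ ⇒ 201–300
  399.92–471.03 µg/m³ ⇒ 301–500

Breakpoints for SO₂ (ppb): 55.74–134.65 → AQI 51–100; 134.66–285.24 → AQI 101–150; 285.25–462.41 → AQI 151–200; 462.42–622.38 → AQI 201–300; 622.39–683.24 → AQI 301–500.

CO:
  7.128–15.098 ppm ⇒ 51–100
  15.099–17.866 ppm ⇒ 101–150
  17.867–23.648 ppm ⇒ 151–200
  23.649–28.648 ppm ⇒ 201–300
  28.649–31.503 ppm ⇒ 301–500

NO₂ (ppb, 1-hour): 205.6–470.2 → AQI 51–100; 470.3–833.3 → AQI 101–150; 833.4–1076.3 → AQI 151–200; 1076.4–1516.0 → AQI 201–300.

O₃ 0.14390: bracket 0.10744–0.15987 → index 151–200; slope 49/0.05243, offset 0.03646.
AQI = 151 + 49/0.05243·0.03646 ≈ 185.07 ⇒ 185.
PM10 422.2: bracket 389.5–446.4 → index 151–200; slope 49/56.9, offset 32.7.
AQI = 151 + 49/56.9·32.7 ≈ 179.16 ⇒ 179.
PM2.5: 262.62 ∈ [211.77, 320.43] ↔ index [151, 200].
151 + (262.62−211.77)·(200−151)/(320.43−211.77) = 151 + 50.85·49/108.66 ≈ 173.93, so AQI = 174.
SO₂: 677.14 ∈ [622.39, 683.24] ↔ index [301, 500].
301 + (677.14−622.39)·(500−301)/(683.24−622.39) = 301 + 54.75·199/60.85 ≈ 480.05, so AQI = 480.
CO: 28.564 lies in 23.649–28.648, so I_lo=201, I_hi=300, C_lo=23.649, C_hi=28.648.
(300−201)/(28.648−23.649) × (28.564−23.649) + 201 = 99/4.999 × 4.915 + 201 ≈ 298.34 → 298.
NO₂: 614.2 lies in 470.3–833.3, so I_lo=101, I_hi=150, C_lo=470.3, C_hi=833.3.
(150−101)/(833.3−470.3) × (614.2−470.3) + 101 = 49/363.0 × 143.9 + 101 ≈ 120.42 → 120.
Sub-indices: O₃→185, PM10→179, PM2.5→174, SO₂→480, CO→298, NO₂→120. Ranked high→low: 480, 298, 185, 179, 174, 120. Second-highest sub-index = 298.

298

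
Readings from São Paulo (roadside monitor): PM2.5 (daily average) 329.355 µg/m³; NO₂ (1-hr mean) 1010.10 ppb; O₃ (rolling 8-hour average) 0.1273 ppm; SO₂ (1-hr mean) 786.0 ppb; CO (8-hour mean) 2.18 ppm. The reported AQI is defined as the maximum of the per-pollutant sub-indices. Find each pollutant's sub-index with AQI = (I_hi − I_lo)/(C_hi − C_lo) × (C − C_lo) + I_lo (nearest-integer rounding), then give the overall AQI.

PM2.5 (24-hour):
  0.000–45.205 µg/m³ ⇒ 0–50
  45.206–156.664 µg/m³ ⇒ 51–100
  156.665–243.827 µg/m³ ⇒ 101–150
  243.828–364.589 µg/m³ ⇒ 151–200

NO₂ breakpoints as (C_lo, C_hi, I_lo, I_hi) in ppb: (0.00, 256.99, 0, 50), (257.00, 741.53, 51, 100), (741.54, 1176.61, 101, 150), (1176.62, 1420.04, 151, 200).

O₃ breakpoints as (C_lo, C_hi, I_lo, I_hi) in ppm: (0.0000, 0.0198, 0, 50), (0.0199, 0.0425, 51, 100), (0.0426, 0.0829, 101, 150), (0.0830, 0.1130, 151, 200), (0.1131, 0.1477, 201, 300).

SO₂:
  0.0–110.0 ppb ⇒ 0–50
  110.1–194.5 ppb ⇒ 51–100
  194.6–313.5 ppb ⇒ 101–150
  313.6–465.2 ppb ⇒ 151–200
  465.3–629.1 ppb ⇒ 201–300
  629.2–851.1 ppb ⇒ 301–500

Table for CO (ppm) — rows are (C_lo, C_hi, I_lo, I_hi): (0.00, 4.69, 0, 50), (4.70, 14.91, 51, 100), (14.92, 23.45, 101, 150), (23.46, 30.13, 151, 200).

442

PM2.5: 329.355 ∈ [243.828, 364.589] ↔ index [151, 200].
151 + (329.355−243.828)·(200−151)/(364.589−243.828) = 151 + 85.527·49/120.761 ≈ 185.70, so AQI = 186.
NO₂: 1010.10 lies in 741.54–1176.61, so I_lo=101, I_hi=150, C_lo=741.54, C_hi=1176.61.
(150−101)/(1176.61−741.54) × (1010.10−741.54) + 101 = 49/435.07 × 268.56 + 101 ≈ 131.25 → 131.
O₃: row 0.1131–0.1477 (AQI 201–300). (300−201)·(0.1273−0.1131)/(0.1477−0.1131) + 201 = 99·0.0142/0.0346 + 201 ≈ 241.63 → 242.
SO₂ 786.0: bracket 629.2–851.1 → index 301–500; slope 199/221.9, offset 156.8.
AQI = 301 + 199/221.9·156.8 ≈ 441.62 ⇒ 442.
CO: 2.18 ∈ [0.00, 4.69] ↔ index [0, 50].
0 + (2.18−0.00)·(50−0)/(4.69−0.00) = 0 + 2.18·50/4.69 ≈ 23.24, so AQI = 23.
Sub-indices: PM2.5→186, NO₂→131, O₃→242, SO₂→442, CO→23. Overall AQI = max = 442; dominant pollutant is SO₂.
AQI 442: Hazardous.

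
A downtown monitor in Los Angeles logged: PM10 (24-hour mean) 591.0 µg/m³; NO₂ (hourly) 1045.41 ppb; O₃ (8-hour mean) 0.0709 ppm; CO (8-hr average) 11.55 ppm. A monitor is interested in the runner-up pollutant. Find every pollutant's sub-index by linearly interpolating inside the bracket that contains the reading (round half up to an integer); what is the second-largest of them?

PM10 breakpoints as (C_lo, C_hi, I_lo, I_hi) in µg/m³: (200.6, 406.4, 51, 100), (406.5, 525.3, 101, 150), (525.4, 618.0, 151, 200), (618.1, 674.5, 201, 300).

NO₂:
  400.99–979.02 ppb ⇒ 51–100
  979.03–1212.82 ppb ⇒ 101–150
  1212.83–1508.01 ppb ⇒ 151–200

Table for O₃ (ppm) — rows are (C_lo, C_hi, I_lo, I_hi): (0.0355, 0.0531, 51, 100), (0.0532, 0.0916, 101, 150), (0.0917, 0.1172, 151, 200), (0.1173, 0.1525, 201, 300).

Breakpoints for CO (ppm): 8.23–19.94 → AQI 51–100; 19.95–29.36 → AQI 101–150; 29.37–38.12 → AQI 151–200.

PM10: row 525.4–618.0 (AQI 151–200). (200−151)·(591.0−525.4)/(618.0−525.4) + 151 = 49·65.6/92.6 + 151 ≈ 185.71 → 186.
NO₂ 1045.41: bracket 979.03–1212.82 → index 101–150; slope 49/233.79, offset 66.38.
AQI = 101 + 49/233.79·66.38 ≈ 114.91 ⇒ 115.
O₃: 0.0709 ∈ [0.0532, 0.0916] ↔ index [101, 150].
101 + (0.0709−0.0532)·(150−101)/(0.0916−0.0532) = 101 + 0.0177·49/0.0384 ≈ 123.59, so AQI = 124.
CO: 11.55 ∈ [8.23, 19.94] ↔ index [51, 100].
51 + (11.55−8.23)·(100−51)/(19.94−8.23) = 51 + 3.32·49/11.71 ≈ 64.89, so AQI = 65.
Sub-indices: PM10→186, NO₂→115, O₃→124, CO→65. Ranked high→low: 186, 124, 115, 65. Second-highest sub-index = 124.

124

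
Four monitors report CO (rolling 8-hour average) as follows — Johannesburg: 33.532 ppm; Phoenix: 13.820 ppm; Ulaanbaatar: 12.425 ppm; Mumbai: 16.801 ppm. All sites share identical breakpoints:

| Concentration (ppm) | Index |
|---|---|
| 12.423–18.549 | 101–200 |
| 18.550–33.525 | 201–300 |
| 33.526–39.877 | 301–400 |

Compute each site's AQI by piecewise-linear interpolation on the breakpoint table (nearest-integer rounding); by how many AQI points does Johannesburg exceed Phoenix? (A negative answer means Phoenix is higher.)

Johannesburg: 33.532 lies in 33.526–39.877, so I_lo=301, I_hi=400, C_lo=33.526, C_hi=39.877.
(400−301)/(39.877−33.526) × (33.532−33.526) + 301 = 99/6.351 × 0.006 + 301 ≈ 301.09 → 301.
Phoenix 13.820: bracket 12.423–18.549 → index 101–200; slope 99/6.126, offset 1.397.
AQI = 101 + 99/6.126·1.397 ≈ 123.58 ⇒ 124.
Ulaanbaatar: row 12.423–18.549 (AQI 101–200). (200−101)·(12.425−12.423)/(18.549−12.423) + 101 = 99·0.002/6.126 + 101 ≈ 101.03 → 101.
Mumbai: 16.801 ∈ [12.423, 18.549] ↔ index [101, 200].
101 + (16.801−12.423)·(200−101)/(18.549−12.423) = 101 + 4.378·99/6.126 ≈ 171.75, so AQI = 172.
AQIs: Johannesburg=301, Phoenix=124, Ulaanbaatar=101, Mumbai=172. Johannesburg (301) − Phoenix (124) = 177.

177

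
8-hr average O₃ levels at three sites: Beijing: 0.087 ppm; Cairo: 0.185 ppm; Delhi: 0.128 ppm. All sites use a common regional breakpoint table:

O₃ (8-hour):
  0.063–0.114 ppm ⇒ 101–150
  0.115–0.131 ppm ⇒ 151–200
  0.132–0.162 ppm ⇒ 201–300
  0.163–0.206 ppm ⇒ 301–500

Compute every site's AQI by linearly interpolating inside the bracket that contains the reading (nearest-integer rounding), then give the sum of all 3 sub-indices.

718

Beijing 0.087: bracket 0.063–0.114 → index 101–150; slope 49/0.051, offset 0.024.
AQI = 101 + 49/0.051·0.024 ≈ 124.06 ⇒ 124.
Cairo: row 0.163–0.206 (AQI 301–500). (500−301)·(0.185−0.163)/(0.206−0.163) + 301 = 199·0.022/0.043 + 301 ≈ 402.81 → 403.
Delhi 0.128: bracket 0.115–0.131 → index 151–200; slope 49/0.016, offset 0.013.
AQI = 151 + 49/0.016·0.013 ≈ 190.81 ⇒ 191.
AQIs: Beijing=124, Cairo=403, Delhi=191. Sum = 124 + 403 + 191 = 718.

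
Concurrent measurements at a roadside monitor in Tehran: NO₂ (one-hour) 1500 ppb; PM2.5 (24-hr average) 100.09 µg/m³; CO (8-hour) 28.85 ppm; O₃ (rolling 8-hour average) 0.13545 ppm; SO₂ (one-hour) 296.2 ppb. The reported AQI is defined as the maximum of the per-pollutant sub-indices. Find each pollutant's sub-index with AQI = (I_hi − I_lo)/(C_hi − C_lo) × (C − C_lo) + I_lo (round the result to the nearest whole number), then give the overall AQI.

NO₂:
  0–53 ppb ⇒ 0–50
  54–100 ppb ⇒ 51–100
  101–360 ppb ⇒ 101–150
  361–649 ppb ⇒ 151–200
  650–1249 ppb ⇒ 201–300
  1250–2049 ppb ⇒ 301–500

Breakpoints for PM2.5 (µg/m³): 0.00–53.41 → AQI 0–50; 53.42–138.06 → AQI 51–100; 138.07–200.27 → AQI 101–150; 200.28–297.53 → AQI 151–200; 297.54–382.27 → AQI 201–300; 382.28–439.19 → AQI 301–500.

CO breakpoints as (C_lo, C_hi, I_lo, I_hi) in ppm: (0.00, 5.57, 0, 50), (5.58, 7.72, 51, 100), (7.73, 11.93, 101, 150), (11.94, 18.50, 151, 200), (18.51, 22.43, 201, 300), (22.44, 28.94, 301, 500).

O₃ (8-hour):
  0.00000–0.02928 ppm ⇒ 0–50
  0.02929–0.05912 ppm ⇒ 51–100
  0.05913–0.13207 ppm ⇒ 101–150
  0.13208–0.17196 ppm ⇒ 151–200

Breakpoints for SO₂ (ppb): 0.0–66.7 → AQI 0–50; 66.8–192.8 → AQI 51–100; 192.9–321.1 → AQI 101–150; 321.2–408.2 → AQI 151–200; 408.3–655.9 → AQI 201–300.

497

NO₂: row 1250–2049 (AQI 301–500). (500−301)·(1500−1250)/(2049−1250) + 301 = 199·250/799 + 301 ≈ 363.27 → 363.
PM2.5: row 53.42–138.06 (AQI 51–100). (100−51)·(100.09−53.42)/(138.06−53.42) + 51 = 49·46.67/84.64 + 51 ≈ 78.02 → 78.
CO: row 22.44–28.94 (AQI 301–500). (500−301)·(28.85−22.44)/(28.94−22.44) + 301 = 199·6.41/6.50 + 301 ≈ 497.24 → 497.
O₃: 0.13545 lies in 0.13208–0.17196, so I_lo=151, I_hi=200, C_lo=0.13208, C_hi=0.17196.
(200−151)/(0.17196−0.13208) × (0.13545−0.13208) + 151 = 49/0.03988 × 0.00337 + 151 ≈ 155.14 → 155.
SO₂: 296.2 lies in 192.9–321.1, so I_lo=101, I_hi=150, C_lo=192.9, C_hi=321.1.
(150−101)/(321.1−192.9) × (296.2−192.9) + 101 = 49/128.2 × 103.3 + 101 ≈ 140.48 → 140.
Sub-indices: NO₂→363, PM2.5→78, CO→497, O₃→155, SO₂→140. Overall AQI = max = 497; dominant pollutant is CO.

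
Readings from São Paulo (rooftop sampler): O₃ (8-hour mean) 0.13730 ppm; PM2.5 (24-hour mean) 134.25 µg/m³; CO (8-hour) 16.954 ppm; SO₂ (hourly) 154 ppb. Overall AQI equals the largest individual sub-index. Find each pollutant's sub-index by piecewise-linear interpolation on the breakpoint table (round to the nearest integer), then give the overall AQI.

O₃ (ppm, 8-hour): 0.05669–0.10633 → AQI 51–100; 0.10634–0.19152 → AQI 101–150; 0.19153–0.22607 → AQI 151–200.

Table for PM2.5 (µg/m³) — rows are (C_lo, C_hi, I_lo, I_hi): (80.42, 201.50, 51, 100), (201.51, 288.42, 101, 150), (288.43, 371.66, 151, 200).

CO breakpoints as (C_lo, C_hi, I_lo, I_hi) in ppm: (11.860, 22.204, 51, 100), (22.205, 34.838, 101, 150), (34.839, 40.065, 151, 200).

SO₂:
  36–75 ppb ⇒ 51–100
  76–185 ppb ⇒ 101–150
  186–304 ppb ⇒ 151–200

O₃ 0.13730: bracket 0.10634–0.19152 → index 101–150; slope 49/0.08518, offset 0.03096.
AQI = 101 + 49/0.08518·0.03096 ≈ 118.81 ⇒ 119.
PM2.5 134.25: bracket 80.42–201.50 → index 51–100; slope 49/121.08, offset 53.83.
AQI = 51 + 49/121.08·53.83 ≈ 72.78 ⇒ 73.
CO 16.954: bracket 11.860–22.204 → index 51–100; slope 49/10.344, offset 5.094.
AQI = 51 + 49/10.344·5.094 ≈ 75.13 ⇒ 75.
SO₂: row 76–185 (AQI 101–150). (150−101)·(154−76)/(185−76) + 101 = 49·78/109 + 101 ≈ 136.06 → 136.
Sub-indices: O₃→119, PM2.5→73, CO→75, SO₂→136. Overall AQI = max = 136; dominant pollutant is SO₂.
AQI 136: Unhealthy for Sensitive Groups.

136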